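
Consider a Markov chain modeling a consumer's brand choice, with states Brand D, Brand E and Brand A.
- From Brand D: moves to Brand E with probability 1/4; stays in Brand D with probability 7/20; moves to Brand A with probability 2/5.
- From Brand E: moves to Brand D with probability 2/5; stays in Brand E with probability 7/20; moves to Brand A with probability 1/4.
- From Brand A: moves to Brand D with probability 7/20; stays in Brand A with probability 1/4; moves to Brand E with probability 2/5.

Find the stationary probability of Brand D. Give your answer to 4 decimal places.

Let the stationary distribution be π with π = πP and π_1 + π_2 + π_3 = 1.
π_1 = 0.35·π_1 + 0.4·π_2 + 0.35·π_3
π_2 = 0.25·π_1 + 0.35·π_2 + 0.4·π_3
Solving with the normalization constraint gives π = (0.3664, 0.3286, 0.3050).
So the stationary probability of Brand D is 0.3664.

0.3664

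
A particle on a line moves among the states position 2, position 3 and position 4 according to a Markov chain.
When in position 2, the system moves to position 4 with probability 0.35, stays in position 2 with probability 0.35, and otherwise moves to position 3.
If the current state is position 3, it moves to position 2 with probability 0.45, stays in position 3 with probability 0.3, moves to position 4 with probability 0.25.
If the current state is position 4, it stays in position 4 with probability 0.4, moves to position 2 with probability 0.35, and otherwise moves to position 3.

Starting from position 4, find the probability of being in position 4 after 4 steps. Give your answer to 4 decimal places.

Propagate the distribution vector 4 steps from position 4.
After 0 steps: (0.0000, 0.0000, 1.0000)
After 1 step: (0.3500, 0.2500, 0.4000)
After 2 steps: (0.3750, 0.2800, 0.3450)
After 3 steps: (0.3780, 0.2828, 0.3393)
After 4 steps: (0.3783, 0.2830, 0.3387)
P(in position 4 after 4 steps) = 0.3387

0.3387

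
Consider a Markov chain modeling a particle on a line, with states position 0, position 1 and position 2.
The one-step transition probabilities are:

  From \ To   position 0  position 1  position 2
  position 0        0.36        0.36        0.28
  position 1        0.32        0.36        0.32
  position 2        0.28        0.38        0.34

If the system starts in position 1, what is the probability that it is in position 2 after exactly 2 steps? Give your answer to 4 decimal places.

0.3136

Sum over the intermediate state after 1 step:
P = P(position 1→position 0)·P(position 0→position 2) + P(position 1→position 1)·P(position 1→position 2) + P(position 1→position 2)·P(position 2→position 2)
  = 0.32×0.28 + 0.36×0.32 + 0.32×0.34
  = 0.0896 + 0.1152 + 0.1088 = 0.3136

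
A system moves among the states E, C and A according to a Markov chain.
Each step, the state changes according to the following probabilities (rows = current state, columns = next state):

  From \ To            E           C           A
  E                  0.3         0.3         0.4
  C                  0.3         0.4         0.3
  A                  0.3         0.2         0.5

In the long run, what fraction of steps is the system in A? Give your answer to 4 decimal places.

Let the stationary distribution be π with π = πP and π_1 + π_2 + π_3 = 1.
π_1 = 0.3·π_1 + 0.3·π_2 + 0.3·π_3
π_2 = 0.3·π_1 + 0.4·π_2 + 0.2·π_3
Solving with the normalization constraint gives π = (0.3000, 0.2875, 0.4125).
So the stationary probability of A is 0.4125.

0.4125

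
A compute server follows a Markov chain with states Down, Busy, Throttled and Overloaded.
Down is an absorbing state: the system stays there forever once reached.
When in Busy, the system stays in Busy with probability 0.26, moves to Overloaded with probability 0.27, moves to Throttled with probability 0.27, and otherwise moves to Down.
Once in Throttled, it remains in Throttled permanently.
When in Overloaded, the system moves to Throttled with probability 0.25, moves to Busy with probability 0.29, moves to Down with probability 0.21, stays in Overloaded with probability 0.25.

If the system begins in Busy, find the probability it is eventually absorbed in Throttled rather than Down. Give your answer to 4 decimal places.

0.5664

Let h(s) be the probability of absorption at Throttled starting from transient state s. Then h(Throttled) = 1 and h(Down) = 0. By first-step analysis:
h(Busy) = 0.2·0 + 0.26·h(Busy) + 0.27·1 + 0.27·h(Overloaded)
h(Overloaded) = 0.21·0 + 0.29·h(Busy) + 0.25·1 + 0.25·h(Overloaded)
Solving: h(Busy) = 0.5664, h(Overloaded) = 0.5523.
Starting from Busy, the probability is 0.5664.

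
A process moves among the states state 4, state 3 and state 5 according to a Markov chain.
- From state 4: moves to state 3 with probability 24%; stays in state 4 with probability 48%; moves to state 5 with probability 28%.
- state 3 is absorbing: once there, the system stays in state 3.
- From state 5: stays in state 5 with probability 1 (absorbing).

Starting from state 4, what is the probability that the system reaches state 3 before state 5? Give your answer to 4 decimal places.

0.4615

Let h(s) be the probability of absorption at state 3 starting from transient state s. Then h(state 3) = 1 and h(state 5) = 0. By first-step analysis:
h(state 4) = 0.48·h(state 4) + 0.24·1 + 0.28·0
Solving: h(state 4) = 0.4615.
Starting from state 4, the probability is 0.4615.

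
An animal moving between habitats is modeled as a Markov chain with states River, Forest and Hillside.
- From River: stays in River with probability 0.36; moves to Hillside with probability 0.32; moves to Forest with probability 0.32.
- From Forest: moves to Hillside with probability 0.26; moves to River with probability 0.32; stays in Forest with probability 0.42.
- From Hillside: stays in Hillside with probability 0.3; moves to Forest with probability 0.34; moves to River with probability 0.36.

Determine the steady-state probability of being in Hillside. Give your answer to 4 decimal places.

Let the stationary distribution be π with π = πP and π_1 + π_2 + π_3 = 1.
π_1 = 0.36·π_1 + 0.32·π_2 + 0.36·π_3
π_2 = 0.32·π_1 + 0.42·π_2 + 0.34·π_3
Solving with the normalization constraint gives π = (0.3455, 0.3621, 0.2924).
So the stationary probability of Hillside is 0.2924.

0.2924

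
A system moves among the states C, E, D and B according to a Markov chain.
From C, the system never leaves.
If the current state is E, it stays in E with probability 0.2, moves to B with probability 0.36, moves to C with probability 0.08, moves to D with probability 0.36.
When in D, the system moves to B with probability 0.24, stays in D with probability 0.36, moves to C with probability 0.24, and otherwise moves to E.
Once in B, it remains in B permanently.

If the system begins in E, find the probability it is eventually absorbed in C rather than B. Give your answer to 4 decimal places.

Let h(s) be the probability of absorption at C starting from transient state s. Then h(C) = 1 and h(B) = 0. By first-step analysis:
h(E) = 0.08·1 + 0.2·h(E) + 0.36·h(D) + 0.36·0
h(D) = 0.24·1 + 0.16·h(E) + 0.36·h(D) + 0.24·0
Solving: h(E) = 0.3028, h(D) = 0.4507.
Starting from E, the probability is 0.3028.

0.3028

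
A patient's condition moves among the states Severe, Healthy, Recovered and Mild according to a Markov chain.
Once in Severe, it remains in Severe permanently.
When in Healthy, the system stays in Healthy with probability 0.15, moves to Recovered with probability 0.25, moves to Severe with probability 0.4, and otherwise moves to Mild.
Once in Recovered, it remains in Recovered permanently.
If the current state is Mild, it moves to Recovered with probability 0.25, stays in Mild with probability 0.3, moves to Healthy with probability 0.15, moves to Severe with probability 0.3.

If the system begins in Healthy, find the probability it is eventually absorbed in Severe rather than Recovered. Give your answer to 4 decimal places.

Let h(s) be the probability of absorption at Severe starting from transient state s. Then h(Severe) = 1 and h(Recovered) = 0. By first-step analysis:
h(Healthy) = 0.4·1 + 0.15·h(Healthy) + 0.25·0 + 0.2·h(Mild)
h(Mild) = 0.3·1 + 0.15·h(Healthy) + 0.25·0 + 0.3·h(Mild)
Solving: h(Healthy) = 0.6018, h(Mild) = 0.5575.
Starting from Healthy, the probability is 0.6018.

0.6018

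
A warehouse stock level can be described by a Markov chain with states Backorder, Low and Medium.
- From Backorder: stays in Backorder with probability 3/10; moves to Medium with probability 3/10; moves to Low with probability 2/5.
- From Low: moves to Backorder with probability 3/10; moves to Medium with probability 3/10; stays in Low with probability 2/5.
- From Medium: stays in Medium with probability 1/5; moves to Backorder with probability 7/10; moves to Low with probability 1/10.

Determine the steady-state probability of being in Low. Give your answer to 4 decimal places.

0.3182

Let the stationary distribution be π with π = πP and π_1 + π_2 + π_3 = 1.
π_1 = 0.3·π_1 + 0.3·π_2 + 0.7·π_3
π_2 = 0.4·π_1 + 0.4·π_2 + 0.1·π_3
Solving with the normalization constraint gives π = (0.4091, 0.3182, 0.2727).
So the stationary probability of Low is 0.3182.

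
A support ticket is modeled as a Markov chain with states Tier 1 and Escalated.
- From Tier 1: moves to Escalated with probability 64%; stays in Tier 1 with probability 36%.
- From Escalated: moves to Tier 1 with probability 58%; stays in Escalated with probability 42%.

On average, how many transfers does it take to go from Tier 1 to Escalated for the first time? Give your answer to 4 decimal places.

1.5625

Let t(s) be the expected number of transfers to first reach Escalated from state s, with t(Escalated) = 0. Conditioning on the first transfer:
t(Tier 1) = 1 + 0.36·t(Tier 1)
Solving: t(Tier 1) = 1.5625.
Expected transfers from Tier 1 to Escalated: 1.5625.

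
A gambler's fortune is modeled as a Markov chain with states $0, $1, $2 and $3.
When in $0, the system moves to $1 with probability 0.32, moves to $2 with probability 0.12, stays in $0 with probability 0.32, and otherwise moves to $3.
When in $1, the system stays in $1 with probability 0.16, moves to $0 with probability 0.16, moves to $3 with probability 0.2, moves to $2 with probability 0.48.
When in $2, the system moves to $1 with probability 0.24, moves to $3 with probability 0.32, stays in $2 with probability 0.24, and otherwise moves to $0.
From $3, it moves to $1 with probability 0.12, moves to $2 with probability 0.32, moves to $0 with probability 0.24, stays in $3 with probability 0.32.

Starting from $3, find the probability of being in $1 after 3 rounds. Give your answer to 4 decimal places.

0.2077

Propagate the distribution vector 3 rounds from $3.
After 0 rounds: (0.0000, 0.0000, 0.0000, 1.0000)
After 1 round: (0.2400, 0.1200, 0.3200, 0.3200)
After 2 rounds: (0.2368, 0.2112, 0.2656, 0.2864)
After 3 rounds: (0.2314, 0.2077, 0.2852, 0.2757)
P(in $1 after 3 rounds) = 0.2077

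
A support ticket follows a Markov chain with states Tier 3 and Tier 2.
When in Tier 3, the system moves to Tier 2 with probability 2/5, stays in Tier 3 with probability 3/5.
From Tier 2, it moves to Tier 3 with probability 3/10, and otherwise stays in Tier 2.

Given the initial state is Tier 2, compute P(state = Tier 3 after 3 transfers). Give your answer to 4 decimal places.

Propagate the distribution vector 3 transfers from Tier 2.
After 0 transfers: (0.0000, 1.0000)
After 1 transfer: (0.3000, 0.7000)
After 2 transfers: (0.3900, 0.6100)
After 3 transfers: (0.4170, 0.5830)
P(in Tier 3 after 3 transfers) = 0.4170

0.4170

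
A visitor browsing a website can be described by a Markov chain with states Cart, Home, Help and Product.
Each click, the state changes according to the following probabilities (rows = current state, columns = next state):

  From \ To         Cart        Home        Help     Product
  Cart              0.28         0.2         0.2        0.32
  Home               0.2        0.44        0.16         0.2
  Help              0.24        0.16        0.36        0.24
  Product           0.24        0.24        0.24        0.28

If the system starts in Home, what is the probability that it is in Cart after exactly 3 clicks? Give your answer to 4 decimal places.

Propagate the distribution vector 3 clicks from Home.
After 0 clicks: (0.0000, 1.0000, 0.0000, 0.0000)
After 1 click: (0.2000, 0.4400, 0.1600, 0.2000)
After 2 clicks: (0.2304, 0.3072, 0.2160, 0.2464)
After 3 clicks: (0.2369, 0.2749, 0.2321, 0.2560)
P(in Cart after 3 clicks) = 0.2369

0.2369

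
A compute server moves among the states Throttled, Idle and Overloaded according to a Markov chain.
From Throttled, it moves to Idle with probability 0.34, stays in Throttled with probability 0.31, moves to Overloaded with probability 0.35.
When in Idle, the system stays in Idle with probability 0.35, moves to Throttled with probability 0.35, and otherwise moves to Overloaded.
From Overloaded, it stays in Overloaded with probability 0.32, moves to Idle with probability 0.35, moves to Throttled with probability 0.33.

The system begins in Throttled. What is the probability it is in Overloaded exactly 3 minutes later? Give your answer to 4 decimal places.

Propagate the distribution vector 3 minutes from Throttled.
After 0 minutes: (1.0000, 0.0000, 0.0000)
After 1 minute: (0.3100, 0.3400, 0.3500)
After 2 minutes: (0.3306, 0.3469, 0.3225)
After 3 minutes: (0.3303, 0.3467, 0.3230)
P(in Overloaded after 3 minutes) = 0.3230

0.3230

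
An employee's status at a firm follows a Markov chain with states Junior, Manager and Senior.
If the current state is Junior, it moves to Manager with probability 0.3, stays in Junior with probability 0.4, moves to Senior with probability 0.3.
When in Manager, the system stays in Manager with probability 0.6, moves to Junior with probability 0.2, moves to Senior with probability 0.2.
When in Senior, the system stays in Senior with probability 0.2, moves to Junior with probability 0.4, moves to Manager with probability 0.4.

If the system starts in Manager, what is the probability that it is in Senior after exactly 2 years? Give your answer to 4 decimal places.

Sum over the intermediate state after 1 year:
P = P(Manager→Junior)·P(Junior→Senior) + P(Manager→Manager)·P(Manager→Senior) + P(Manager→Senior)·P(Senior→Senior)
  = 0.2×0.3 + 0.6×0.2 + 0.2×0.2
  = 0.0600 + 0.1200 + 0.0400 = 0.2200

0.2200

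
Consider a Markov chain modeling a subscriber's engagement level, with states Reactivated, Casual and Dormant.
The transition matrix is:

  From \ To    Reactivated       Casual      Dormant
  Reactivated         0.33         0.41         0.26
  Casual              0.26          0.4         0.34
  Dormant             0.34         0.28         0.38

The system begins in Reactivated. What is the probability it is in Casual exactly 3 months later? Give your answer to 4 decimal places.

0.3642

Propagate the distribution vector 3 months from Reactivated.
After 0 months: (1.0000, 0.0000, 0.0000)
After 1 month: (0.3300, 0.4100, 0.2600)
After 2 months: (0.3039, 0.3721, 0.3240)
After 3 months: (0.3072, 0.3642, 0.3286)
P(in Casual after 3 months) = 0.3642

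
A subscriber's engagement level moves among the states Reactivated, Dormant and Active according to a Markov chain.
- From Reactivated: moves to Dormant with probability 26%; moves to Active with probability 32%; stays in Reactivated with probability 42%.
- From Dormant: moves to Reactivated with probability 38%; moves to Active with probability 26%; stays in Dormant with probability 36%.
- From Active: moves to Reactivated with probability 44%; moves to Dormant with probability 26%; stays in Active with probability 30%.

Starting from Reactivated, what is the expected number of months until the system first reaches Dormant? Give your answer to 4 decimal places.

3.8462

Let t(s) be the expected number of months to first reach Dormant from state s, with t(Dormant) = 0. Conditioning on the first month:
t(Reactivated) = 1 + 0.42·t(Reactivated) + 0.32·t(Active)
t(Active) = 1 + 0.44·t(Reactivated) + 0.3·t(Active)
Solving: t(Reactivated) = 3.8462, t(Active) = 3.8462.
Expected months from Reactivated to Dormant: 3.8462.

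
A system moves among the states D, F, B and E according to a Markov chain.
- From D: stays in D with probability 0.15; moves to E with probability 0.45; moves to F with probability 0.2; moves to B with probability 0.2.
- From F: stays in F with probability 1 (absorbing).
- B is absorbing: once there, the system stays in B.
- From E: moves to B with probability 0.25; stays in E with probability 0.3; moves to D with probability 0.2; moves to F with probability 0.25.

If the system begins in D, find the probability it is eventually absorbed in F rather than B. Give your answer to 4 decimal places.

0.5000

Let h(s) be the probability of absorption at F starting from transient state s. Then h(F) = 1 and h(B) = 0. By first-step analysis:
h(D) = 0.15·h(D) + 0.2·1 + 0.2·0 + 0.45·h(E)
h(E) = 0.2·h(D) + 0.25·1 + 0.25·0 + 0.3·h(E)
Solving: h(D) = 0.5000, h(E) = 0.5000.
Starting from D, the probability is 0.5000.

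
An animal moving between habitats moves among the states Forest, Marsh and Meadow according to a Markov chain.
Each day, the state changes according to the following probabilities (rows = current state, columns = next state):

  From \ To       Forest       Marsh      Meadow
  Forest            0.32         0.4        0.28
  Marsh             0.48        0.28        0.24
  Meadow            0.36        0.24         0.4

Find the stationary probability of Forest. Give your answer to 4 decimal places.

Let the stationary distribution be π with π = πP and π_1 + π_2 + π_3 = 1.
π_1 = 0.32·π_1 + 0.48·π_2 + 0.36·π_3
π_2 = 0.4·π_1 + 0.28·π_2 + 0.24·π_3
Solving with the normalization constraint gives π = (0.3824, 0.3137, 0.3039).
So the stationary probability of Forest is 0.3824.

0.3824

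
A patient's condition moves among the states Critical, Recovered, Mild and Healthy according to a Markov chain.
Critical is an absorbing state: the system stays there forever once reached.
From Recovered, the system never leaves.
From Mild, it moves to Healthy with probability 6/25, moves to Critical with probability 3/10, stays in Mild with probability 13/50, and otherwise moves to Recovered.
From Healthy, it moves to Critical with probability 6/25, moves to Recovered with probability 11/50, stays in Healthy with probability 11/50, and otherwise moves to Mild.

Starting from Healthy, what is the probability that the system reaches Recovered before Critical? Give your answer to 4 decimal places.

0.4532

Let h(s) be the probability of absorption at Recovered starting from transient state s. Then h(Recovered) = 1 and h(Critical) = 0. By first-step analysis:
h(Mild) = 0.3·0 + 0.2·1 + 0.26·h(Mild) + 0.24·h(Healthy)
h(Healthy) = 0.24·0 + 0.22·1 + 0.32·h(Mild) + 0.22·h(Healthy)
Solving: h(Mild) = 0.4173, h(Healthy) = 0.4532.
Starting from Healthy, the probability is 0.4532.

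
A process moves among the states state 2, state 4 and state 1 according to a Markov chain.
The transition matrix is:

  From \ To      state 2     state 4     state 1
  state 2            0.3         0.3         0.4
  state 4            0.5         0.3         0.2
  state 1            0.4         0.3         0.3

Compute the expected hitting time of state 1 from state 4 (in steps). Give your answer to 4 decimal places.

3.5294

Let t(s) be the expected number of steps to first reach state 1 from state s, with t(state 1) = 0. Conditioning on the first step:
t(state 2) = 1 + 0.3·t(state 2) + 0.3·t(state 4)
t(state 4) = 1 + 0.5·t(state 2) + 0.3·t(state 4)
Solving: t(state 2) = 2.9412, t(state 4) = 3.5294.
Expected steps from state 4 to state 1: 3.5294.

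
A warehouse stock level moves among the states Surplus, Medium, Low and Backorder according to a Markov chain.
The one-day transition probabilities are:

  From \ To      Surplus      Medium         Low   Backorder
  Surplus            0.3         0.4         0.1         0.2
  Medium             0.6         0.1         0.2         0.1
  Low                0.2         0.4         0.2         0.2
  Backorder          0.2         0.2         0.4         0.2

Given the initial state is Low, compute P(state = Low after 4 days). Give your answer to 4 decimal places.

0.2018

Propagate the distribution vector 4 days from Low.
After 0 days: (0.0000, 0.0000, 1.0000, 0.0000)
After 1 day: (0.2000, 0.4000, 0.2000, 0.2000)
After 2 days: (0.3800, 0.2400, 0.2200, 0.1600)
After 3 days: (0.3340, 0.2960, 0.1940, 0.1760)
After 4 days: (0.3518, 0.2760, 0.2018, 0.1704)
P(in Low after 4 days) = 0.2018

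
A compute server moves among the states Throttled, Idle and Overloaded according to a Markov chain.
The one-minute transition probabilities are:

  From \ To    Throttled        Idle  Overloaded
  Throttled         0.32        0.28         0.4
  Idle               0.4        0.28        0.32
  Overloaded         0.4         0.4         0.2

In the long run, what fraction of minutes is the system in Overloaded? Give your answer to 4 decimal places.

Let the stationary distribution be π with π = πP and π_1 + π_2 + π_3 = 1.
π_1 = 0.32·π_1 + 0.4·π_2 + 0.4·π_3
π_2 = 0.28·π_1 + 0.28·π_2 + 0.4·π_3
Solving with the normalization constraint gives π = (0.3704, 0.3175, 0.3122).
So the stationary probability of Overloaded is 0.3122.

0.3122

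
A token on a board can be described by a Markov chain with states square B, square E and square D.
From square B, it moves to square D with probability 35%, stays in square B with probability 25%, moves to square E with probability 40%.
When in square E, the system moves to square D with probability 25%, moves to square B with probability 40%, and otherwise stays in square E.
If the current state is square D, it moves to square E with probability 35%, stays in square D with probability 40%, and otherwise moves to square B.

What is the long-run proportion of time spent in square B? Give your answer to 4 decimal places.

0.3048

Let the stationary distribution be π with π = πP and π_1 + π_2 + π_3 = 1.
π_1 = 0.25·π_1 + 0.4·π_2 + 0.25·π_3
π_2 = 0.4·π_1 + 0.35·π_2 + 0.35·π_3
Solving with the normalization constraint gives π = (0.3048, 0.3652, 0.3300).
So the stationary probability of square B is 0.3048.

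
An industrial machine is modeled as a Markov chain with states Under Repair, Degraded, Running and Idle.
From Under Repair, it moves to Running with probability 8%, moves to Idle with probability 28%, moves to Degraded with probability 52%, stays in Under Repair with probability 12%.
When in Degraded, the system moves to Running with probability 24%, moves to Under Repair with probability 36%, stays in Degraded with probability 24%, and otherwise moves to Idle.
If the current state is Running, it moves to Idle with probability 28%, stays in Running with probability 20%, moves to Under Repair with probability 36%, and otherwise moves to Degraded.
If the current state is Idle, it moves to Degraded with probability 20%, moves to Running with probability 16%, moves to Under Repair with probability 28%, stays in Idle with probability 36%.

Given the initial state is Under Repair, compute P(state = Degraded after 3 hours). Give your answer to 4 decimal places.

0.3012

Propagate the distribution vector 3 hours from Under Repair.
After 0 hours: (1.0000, 0.0000, 0.0000, 0.0000)
After 1 hour: (0.1200, 0.5200, 0.0800, 0.2800)
After 2 hours: (0.3088, 0.2560, 0.1952, 0.2400)
After 3 hours: (0.2667, 0.3012, 0.1636, 0.2685)
P(in Degraded after 3 hours) = 0.3012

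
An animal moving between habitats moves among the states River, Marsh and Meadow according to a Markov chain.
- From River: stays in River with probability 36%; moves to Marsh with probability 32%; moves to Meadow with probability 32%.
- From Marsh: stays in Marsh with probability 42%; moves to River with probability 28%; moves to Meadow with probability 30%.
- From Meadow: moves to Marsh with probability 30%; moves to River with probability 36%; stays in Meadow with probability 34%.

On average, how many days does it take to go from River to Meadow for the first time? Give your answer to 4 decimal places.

3.1960

Let t(s) be the expected number of days to first reach Meadow from state s, with t(Meadow) = 0. Conditioning on the first day:
t(River) = 1 + 0.36·t(River) + 0.32·t(Marsh)
t(Marsh) = 1 + 0.28·t(River) + 0.42·t(Marsh)
Solving: t(River) = 3.1960, t(Marsh) = 3.2670.
Expected days from River to Meadow: 3.1960.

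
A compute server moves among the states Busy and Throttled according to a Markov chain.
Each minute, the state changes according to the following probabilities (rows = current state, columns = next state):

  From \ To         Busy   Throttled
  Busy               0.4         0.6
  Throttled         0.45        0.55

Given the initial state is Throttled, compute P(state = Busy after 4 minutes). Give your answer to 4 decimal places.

Propagate the distribution vector 4 minutes from Throttled.
After 0 minutes: (0.0000, 1.0000)
After 1 minute: (0.4500, 0.5500)
After 2 minutes: (0.4275, 0.5725)
After 3 minutes: (0.4286, 0.5714)
After 4 minutes: (0.4286, 0.5714)
P(in Busy after 4 minutes) = 0.4286

0.4286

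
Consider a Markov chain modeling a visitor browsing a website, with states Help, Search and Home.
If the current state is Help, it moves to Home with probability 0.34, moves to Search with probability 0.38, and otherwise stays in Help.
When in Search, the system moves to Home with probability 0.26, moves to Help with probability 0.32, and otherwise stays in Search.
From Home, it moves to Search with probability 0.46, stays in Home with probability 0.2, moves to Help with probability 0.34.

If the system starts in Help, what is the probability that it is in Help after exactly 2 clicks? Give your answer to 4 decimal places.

0.3156

Sum over the intermediate state after 1 click:
P = P(Help→Help)·P(Help→Help) + P(Help→Search)·P(Search→Help) + P(Help→Home)·P(Home→Help)
  = 0.28×0.28 + 0.38×0.32 + 0.34×0.34
  = 0.0784 + 0.1216 + 0.1156 = 0.3156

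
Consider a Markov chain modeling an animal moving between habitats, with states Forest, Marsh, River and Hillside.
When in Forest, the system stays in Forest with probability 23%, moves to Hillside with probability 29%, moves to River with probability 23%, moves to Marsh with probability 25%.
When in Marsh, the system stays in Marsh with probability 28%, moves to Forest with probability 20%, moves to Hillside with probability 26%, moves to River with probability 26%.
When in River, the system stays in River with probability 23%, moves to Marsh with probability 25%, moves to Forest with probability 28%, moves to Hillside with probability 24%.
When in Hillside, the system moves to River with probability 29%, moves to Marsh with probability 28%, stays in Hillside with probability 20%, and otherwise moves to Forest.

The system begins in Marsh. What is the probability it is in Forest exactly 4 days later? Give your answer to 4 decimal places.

Propagate the distribution vector 4 days from Marsh.
After 0 days: (0.0000, 1.0000, 0.0000, 0.0000)
After 1 day: (0.2000, 0.2800, 0.2600, 0.2600)
After 2 days: (0.2346, 0.2662, 0.2540, 0.2452)
After 3 days: (0.2347, 0.2653, 0.2527, 0.2472)
After 4 days: (0.2347, 0.2654, 0.2528, 0.2472)
P(in Forest after 4 days) = 0.2347

0.2347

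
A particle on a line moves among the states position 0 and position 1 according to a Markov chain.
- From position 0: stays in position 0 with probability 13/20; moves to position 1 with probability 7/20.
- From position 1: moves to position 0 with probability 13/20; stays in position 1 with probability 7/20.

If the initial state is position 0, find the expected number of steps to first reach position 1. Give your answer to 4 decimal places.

Let t(s) be the expected number of steps to first reach position 1 from state s, with t(position 1) = 0. Conditioning on the first step:
t(position 0) = 1 + 0.65·t(position 0)
Solving: t(position 0) = 2.8571.
Expected steps from position 0 to position 1: 2.8571.

2.8571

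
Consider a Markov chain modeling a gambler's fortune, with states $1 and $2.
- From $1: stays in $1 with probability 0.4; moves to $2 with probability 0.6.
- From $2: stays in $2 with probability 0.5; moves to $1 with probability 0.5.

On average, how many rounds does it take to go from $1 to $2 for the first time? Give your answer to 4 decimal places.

Let t(s) be the expected number of rounds to first reach $2 from state s, with t($2) = 0. Conditioning on the first round:
t($1) = 1 + 0.4·t($1)
Solving: t($1) = 1.6667.
Expected rounds from $1 to $2: 1.6667.

1.6667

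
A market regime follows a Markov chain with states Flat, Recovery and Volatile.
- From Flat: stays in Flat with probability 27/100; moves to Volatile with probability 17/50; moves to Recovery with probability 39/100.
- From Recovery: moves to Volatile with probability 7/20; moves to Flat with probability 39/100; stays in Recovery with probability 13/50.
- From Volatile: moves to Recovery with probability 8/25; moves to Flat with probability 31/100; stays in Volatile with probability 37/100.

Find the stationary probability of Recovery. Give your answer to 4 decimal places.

Let the stationary distribution be π with π = πP and π_1 + π_2 + π_3 = 1.
π_1 = 0.27·π_1 + 0.39·π_2 + 0.31·π_3
π_2 = 0.39·π_1 + 0.26·π_2 + 0.32·π_3
Solving with the normalization constraint gives π = (0.3229, 0.3232, 0.3538).
So the stationary probability of Recovery is 0.3232.

0.3232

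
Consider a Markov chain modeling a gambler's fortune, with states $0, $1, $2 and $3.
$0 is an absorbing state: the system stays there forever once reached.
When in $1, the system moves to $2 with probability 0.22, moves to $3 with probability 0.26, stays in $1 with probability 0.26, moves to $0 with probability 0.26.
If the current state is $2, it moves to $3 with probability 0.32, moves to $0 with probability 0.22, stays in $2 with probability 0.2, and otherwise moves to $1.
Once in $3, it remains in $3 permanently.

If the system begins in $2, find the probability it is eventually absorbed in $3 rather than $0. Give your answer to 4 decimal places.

0.5692

Let h(s) be the probability of absorption at $3 starting from transient state s. Then h($3) = 1 and h($0) = 0. By first-step analysis:
h($1) = 0.26·0 + 0.26·h($1) + 0.22·h($2) + 0.26·1
h($2) = 0.22·0 + 0.26·h($1) + 0.2·h($2) + 0.32·1
Solving: h($1) = 0.5206, h($2) = 0.5692.
Starting from $2, the probability is 0.5692.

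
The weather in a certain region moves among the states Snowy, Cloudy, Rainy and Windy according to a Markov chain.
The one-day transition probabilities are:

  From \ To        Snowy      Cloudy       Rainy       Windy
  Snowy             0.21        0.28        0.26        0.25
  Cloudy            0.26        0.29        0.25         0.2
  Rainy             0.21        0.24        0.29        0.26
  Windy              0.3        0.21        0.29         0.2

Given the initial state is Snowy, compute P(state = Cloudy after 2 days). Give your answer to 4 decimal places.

Propagate the distribution vector 2 days from Snowy.
After 0 days: (1.0000, 0.0000, 0.0000, 0.0000)
After 1 day: (0.2100, 0.2800, 0.2600, 0.2500)
After 2 days: (0.2465, 0.2549, 0.2725, 0.2261)
P(in Cloudy after 2 days) = 0.2549

0.2549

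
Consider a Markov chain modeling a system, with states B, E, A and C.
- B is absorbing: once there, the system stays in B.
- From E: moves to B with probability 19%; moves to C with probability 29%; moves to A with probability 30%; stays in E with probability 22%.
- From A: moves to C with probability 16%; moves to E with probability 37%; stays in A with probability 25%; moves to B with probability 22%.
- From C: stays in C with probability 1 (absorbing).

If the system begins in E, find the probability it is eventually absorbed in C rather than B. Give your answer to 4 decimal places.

0.5601

Let h(s) be the probability of absorption at C starting from transient state s. Then h(C) = 1 and h(B) = 0. By first-step analysis:
h(E) = 0.19·0 + 0.22·h(E) + 0.3·h(A) + 0.29·1
h(A) = 0.22·0 + 0.37·h(E) + 0.25·h(A) + 0.16·1
Solving: h(E) = 0.5601, h(A) = 0.4897.
Starting from E, the probability is 0.5601.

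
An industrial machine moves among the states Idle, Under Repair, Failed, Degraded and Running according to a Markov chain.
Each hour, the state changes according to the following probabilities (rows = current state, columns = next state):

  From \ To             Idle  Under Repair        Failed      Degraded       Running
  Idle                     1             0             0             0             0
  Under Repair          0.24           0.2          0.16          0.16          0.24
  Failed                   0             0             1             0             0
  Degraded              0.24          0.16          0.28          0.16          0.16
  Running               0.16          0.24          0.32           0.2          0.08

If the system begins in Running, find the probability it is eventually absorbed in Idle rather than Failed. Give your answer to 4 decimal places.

0.4086

Let h(s) be the probability of absorption at Idle starting from transient state s. Then h(Idle) = 1 and h(Failed) = 0. By first-step analysis:
h(Under Repair) = 0.24·1 + 0.2·h(Under Repair) + 0.16·0 + 0.16·h(Degraded) + 0.24·h(Running)
h(Degraded) = 0.24·1 + 0.16·h(Under Repair) + 0.28·0 + 0.16·h(Degraded) + 0.16·h(Running)
h(Running) = 0.16·1 + 0.24·h(Under Repair) + 0.32·0 + 0.2·h(Degraded) + 0.08·h(Running)
Solving: h(Under Repair) = 0.5149, h(Degraded) = 0.4616, h(Running) = 0.4086.
Starting from Running, the probability is 0.4086.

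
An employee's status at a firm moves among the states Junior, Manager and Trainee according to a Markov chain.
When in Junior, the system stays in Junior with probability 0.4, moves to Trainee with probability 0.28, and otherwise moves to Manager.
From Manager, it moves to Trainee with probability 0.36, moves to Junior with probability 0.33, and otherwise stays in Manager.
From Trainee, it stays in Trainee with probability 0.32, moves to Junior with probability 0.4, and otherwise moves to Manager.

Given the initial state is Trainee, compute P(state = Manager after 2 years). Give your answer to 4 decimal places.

Sum over the intermediate state after 1 year:
P = P(Trainee→Junior)·P(Junior→Manager) + P(Trainee→Manager)·P(Manager→Manager) + P(Trainee→Trainee)·P(Trainee→Manager)
  = 0.4×0.32 + 0.28×0.31 + 0.32×0.28
  = 0.1280 + 0.0868 + 0.0896 = 0.3044

0.3044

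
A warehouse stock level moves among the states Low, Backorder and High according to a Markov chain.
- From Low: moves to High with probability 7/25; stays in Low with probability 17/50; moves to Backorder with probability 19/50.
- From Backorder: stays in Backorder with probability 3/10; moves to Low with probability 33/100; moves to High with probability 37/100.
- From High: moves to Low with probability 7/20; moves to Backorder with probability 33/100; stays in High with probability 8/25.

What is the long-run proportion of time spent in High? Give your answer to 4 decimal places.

0.3232

Let the stationary distribution be π with π = πP and π_1 + π_2 + π_3 = 1.
π_1 = 0.34·π_1 + 0.33·π_2 + 0.35·π_3
π_2 = 0.38·π_1 + 0.3·π_2 + 0.33·π_3
Solving with the normalization constraint gives π = (0.3399, 0.3369, 0.3232).
So the stationary probability of High is 0.3232.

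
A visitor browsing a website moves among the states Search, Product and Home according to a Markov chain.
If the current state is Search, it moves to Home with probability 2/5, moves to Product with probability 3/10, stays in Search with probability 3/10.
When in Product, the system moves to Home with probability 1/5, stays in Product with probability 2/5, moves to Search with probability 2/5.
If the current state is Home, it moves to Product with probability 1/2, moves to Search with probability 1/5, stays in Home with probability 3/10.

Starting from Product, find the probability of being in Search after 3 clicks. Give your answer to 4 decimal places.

0.3080

Propagate the distribution vector 3 clicks from Product.
After 0 clicks: (0.0000, 1.0000, 0.0000)
After 1 click: (0.4000, 0.4000, 0.2000)
After 2 clicks: (0.3200, 0.3800, 0.3000)
After 3 clicks: (0.3080, 0.3980, 0.2940)
P(in Search after 3 clicks) = 0.3080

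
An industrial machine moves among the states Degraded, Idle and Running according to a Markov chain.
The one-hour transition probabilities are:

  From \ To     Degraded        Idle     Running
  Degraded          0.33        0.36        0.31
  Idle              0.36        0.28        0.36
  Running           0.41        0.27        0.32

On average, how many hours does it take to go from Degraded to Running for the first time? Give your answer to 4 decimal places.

Let t(s) be the expected number of hours to first reach Running from state s, with t(Running) = 0. Conditioning on the first hour:
t(Degraded) = 1 + 0.33·t(Degraded) + 0.36·t(Idle)
t(Idle) = 1 + 0.36·t(Degraded) + 0.28·t(Idle)
Solving: t(Degraded) = 3.0612, t(Idle) = 2.9195.
Expected hours from Degraded to Running: 3.0612.

3.0612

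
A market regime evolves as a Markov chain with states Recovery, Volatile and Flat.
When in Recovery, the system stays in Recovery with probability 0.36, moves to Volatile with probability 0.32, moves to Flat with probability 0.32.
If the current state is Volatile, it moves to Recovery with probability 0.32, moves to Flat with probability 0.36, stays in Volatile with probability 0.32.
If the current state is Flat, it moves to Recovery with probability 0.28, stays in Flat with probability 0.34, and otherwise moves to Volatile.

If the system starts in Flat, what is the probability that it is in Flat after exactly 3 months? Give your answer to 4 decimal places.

Propagate the distribution vector 3 months from Flat.
After 0 months: (0.0000, 0.0000, 1.0000)
After 1 month: (0.2800, 0.3800, 0.3400)
After 2 months: (0.3176, 0.3404, 0.3420)
After 3 months: (0.3190, 0.3405, 0.3405)
P(in Flat after 3 months) = 0.3405

0.3405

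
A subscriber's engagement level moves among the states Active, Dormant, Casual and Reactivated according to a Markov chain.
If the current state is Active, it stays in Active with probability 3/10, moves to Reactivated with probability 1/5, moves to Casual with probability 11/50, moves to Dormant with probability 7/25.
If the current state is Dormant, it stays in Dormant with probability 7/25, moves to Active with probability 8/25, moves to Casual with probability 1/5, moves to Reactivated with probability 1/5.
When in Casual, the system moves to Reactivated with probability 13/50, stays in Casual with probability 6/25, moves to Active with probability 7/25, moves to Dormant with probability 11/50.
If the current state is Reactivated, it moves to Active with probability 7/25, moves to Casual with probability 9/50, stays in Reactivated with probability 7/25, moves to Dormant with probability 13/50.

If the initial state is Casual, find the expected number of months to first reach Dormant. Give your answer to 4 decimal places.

4.0477

Let t(s) be the expected number of months to first reach Dormant from state s, with t(Dormant) = 0. Conditioning on the first month:
t(Active) = 1 + 0.3·t(Active) + 0.22·t(Casual) + 0.2·t(Reactivated)
t(Casual) = 1 + 0.28·t(Active) + 0.24·t(Casual) + 0.26·t(Reactivated)
t(Reactivated) = 1 + 0.28·t(Active) + 0.18·t(Casual) + 0.28·t(Reactivated)
Solving: t(Active) = 3.8100, t(Casual) = 4.0477, t(Reactivated) = 3.8825.
Expected months from Casual to Dormant: 4.0477.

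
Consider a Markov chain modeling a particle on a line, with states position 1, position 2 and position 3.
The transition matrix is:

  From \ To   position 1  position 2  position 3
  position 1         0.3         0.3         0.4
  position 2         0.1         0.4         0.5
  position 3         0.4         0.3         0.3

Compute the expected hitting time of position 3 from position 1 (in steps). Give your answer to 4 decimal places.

2.3077

Let t(s) be the expected number of steps to first reach position 3 from state s, with t(position 3) = 0. Conditioning on the first step:
t(position 1) = 1 + 0.3·t(position 1) + 0.3·t(position 2)
t(position 2) = 1 + 0.1·t(position 1) + 0.4·t(position 2)
Solving: t(position 1) = 2.3077, t(position 2) = 2.0513.
Expected steps from position 1 to position 3: 2.3077.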